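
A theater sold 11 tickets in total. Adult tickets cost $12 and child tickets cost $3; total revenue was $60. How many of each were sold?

adult tickets: 3, child tickets: 8

Let a = adult tickets, c = child tickets.
  a + c = 11
  12a + 3c = 60
From equation 1: a = 11 − c.
Substitute into equation 2 and solve: c = 8.
Then a = 3.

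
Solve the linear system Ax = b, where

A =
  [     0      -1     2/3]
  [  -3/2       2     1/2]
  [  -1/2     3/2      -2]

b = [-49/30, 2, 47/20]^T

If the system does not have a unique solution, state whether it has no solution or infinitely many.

x_1 = 3/5, x_2 = 3/2, x_3 = -1/5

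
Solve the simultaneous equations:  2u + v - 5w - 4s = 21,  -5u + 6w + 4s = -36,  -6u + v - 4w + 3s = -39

infinitely many solutions

Row-reduce:
R1 ← R1 / (2).
R2 ← R2 + 5·R1.
R3 ← R3 + 6·R1.
R2 ← R2 / (5/2).
R1 ← R1 − 1/2·R2.
R3 ← R3 − 4·R2.
R3 ← R3 / (-43/5).
R1 ← R1 + 6/5·R3.
R2 ← R2 + 13/5·R3.
Rank is 3 with 4 unknowns, leaving s free.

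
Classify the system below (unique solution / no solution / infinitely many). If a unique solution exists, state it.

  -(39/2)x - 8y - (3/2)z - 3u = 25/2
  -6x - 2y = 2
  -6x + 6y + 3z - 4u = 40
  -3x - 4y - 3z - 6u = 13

infinitely many solutions

Row-reduce:
R1 ← R1 / (-39/2).
R2 ← R2 + 6·R1.
R3 ← R3 + 6·R1.
R4 ← R4 + 3·R1.
R2 ← R2 / (6/13).
R1 ← R1 − 16/39·R2.
R3 ← R3 − 110/13·R2.
R4 ← R4 + 36/13·R2.
R3 ← R3 / (-5).
R1 ← R1 + 1/3·R3.
R2 ← R2 − 1·R3.
Rank is 3 with 4 unknowns, leaving u free.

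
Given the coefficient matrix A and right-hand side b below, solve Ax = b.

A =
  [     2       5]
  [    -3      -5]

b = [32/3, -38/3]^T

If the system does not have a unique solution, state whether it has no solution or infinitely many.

x_1 = 2, x_2 = 4/3

Row-reduce the augmented matrix:
R1 ← R1 / (2).
R2 ← R2 + 3·R1.
R2 ← R2 / (5/2).
R1 ← R1 − 5/2·R2.
Reading off the reduced rows gives x_1 = 2, x_2 = 4/3.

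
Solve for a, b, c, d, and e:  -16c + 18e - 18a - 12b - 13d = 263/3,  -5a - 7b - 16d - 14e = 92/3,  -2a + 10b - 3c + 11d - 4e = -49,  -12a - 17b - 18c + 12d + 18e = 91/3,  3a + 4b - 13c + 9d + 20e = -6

a = -1, b = -5/3, c = 2/3, d = -7/3, e = 5/3

Row-reduce the augmented matrix:
R1 ← R1 / (-18).
R2 ← R2 + 5·R1.
R3 ← R3 + 2·R1.
R4 ← R4 + 12·R1.
R5 ← R5 − 3·R1.
R2 ← R2 / (-11/3).
R1 ← R1 − 2/3·R2.
R3 ← R3 − 34/3·R2.
R4 ← R4 + 9·R2.
R5 ← R5 − 2·R2.
R3 ← R3 / (413/33).
R1 ← R1 − 56/33·R3.
R2 ← R2 + 40/33·R3.
R4 ← R4 + 602/33·R3.
R5 ← R5 + 437/33·R3.
R4 ← R4 / (1581/118).
R1 ← R1 − 233/118·R4.
R2 ← R2 − 723/826·R4.
R3 ← R3 + 853/413·R4.
R5 ← R5 + 22529/826·R4.
R5 ← R5 / (-1557844/11067).
R1 ← R1 − 16552/1581·R5.
R2 ← R2 − 6042/3689·R5.
R3 ← R3 + 128398/11067·R5.
R4 ← R4 + 4922/1581·R5.
Reading off the reduced rows gives a = -1, b = -5/3, c = 2/3, d = -7/3, e = 5/3.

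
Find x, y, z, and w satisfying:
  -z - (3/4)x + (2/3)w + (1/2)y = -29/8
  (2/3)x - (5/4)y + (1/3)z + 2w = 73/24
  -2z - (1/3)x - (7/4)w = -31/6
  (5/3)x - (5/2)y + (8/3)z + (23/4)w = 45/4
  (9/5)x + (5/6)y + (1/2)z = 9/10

x = 1/2, y = -3/2, z = 5/2, w = 0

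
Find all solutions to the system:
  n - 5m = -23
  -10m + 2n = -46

Row-reduce:
R1 ← R1 / (-5).
R2 ← R2 + 10·R1.
Rank is 1 with 2 unknowns, leaving n free.

infinitely many solutions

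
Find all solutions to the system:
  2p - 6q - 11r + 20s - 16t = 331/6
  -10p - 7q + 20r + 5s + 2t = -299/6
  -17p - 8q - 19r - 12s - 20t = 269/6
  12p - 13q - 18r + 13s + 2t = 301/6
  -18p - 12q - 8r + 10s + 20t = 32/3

p = 0, q = 1/2, r = -5/2, s = 1, t = -2/3

Row-reduce the augmented matrix:
R1 ← R1 / (2).
R2 ← R2 + 10·R1.
R3 ← R3 + 17·R1.
R4 ← R4 − 12·R1.
R5 ← R5 + 18·R1.
R2 ← R2 / (-37).
R1 ← R1 + 3·R2.
R3 ← R3 + 59·R2.
R4 ← R4 − 23·R2.
R5 ← R5 + 66·R2.
R3 ← R3 / (-4195/74).
R1 ← R1 + 197/74·R3.
R2 ← R2 − 35/37·R3.
R4 ← R4 − 971/37·R3.
R5 ← R5 + 1649/37·R3.
R4 ← R4 / (-193374/4195).
R1 ← R1 − 8094/4195·R4.
R2 ← R2 + 2513/839·R4.
R3 ← R3 − 698/4195·R4.
R5 ← R5 − 42446/4195·R4.
R5 ← R5 / (4607168/96687).
R1 ← R1 − 40900/32229·R5.
R2 ← R2 + 66292/96687·R5.
R3 ← R3 − 66104/96687·R5.
R4 ← R4 + 73150/96687·R5.
Reading off the reduced rows gives p = 0, q = 1/2, r = -5/2, s = 1, t = -2/3.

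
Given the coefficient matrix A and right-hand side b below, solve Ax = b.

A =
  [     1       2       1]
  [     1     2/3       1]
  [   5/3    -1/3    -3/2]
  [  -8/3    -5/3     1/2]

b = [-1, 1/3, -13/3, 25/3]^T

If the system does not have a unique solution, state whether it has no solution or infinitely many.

no solution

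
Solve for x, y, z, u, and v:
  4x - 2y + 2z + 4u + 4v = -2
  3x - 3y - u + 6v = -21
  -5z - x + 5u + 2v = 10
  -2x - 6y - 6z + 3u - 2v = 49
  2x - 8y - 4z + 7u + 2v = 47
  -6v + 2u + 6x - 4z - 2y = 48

Row-reduce the augmented matrix:
R1 ← R1 / (4).
R2 ← R2 − 3·R1.
R3 ← R3 + 1·R1.
R4 ← R4 + 2·R1.
R5 ← R5 − 2·R1.
R6 ← R6 − 6·R1.
R2 ← R2 / (-3/2).
R1 ← R1 + 1/2·R2.
R3 ← R3 + 1/2·R2.
R4 ← R4 + 7·R2.
R5 ← R5 + 7·R2.
R6 ← R6 − 1·R2.
R3 ← R3 / (-4).
R1 ← R1 − 1·R3.
R2 ← R2 − 1·R3.
R4 ← R4 − 2·R3.
R5 ← R5 − 2·R3.
R6 ← R6 + 8·R3.
R4 ← R4 / (82/3).
R1 ← R1 − 25/6·R4.
R2 ← R2 − 9/2·R4.
R3 ← R3 + 11/6·R4.
R5 ← R5 − 82/3·R4.
R6 ← R6 + 64/3·R4.
Swap R5 and R6.
R5 ← R5 / (-990/41).
R1 ← R1 − 407/164·R5.
R2 ← R2 − 105/164·R5.
R3 ← R3 + 225/164·R5.
R4 ← R4 + 39/82·R5.
R6 reduces to 0 = 0, so the extra equation is consistent.
Reading off the reduced rows gives x = 0, y = -4, z = -1, u = 3, v = -5.

x = 0, y = -4, z = -1, u = 3, v = -5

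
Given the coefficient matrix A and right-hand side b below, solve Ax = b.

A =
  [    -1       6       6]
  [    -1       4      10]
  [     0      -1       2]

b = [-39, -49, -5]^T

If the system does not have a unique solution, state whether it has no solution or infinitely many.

infinitely many solutions

Row-reduce:
R1 ← R1 / (-1).
R2 ← R2 + 1·R1.
R2 ← R2 / (-2).
R1 ← R1 + 6·R2.
R3 ← R3 + 1·R2.
Rank is 2 with 3 unknowns, leaving x_3 free.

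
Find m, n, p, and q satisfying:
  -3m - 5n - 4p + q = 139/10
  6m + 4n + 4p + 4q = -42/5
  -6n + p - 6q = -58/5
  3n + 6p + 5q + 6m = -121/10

m = -2/3, n = 0, p = -13/5, q = 3/2

Row-reduce the augmented matrix:
R1 ← R1 / (-3).
R2 ← R2 − 6·R1.
R4 ← R4 − 6·R1.
R2 ← R2 / (-6).
R1 ← R1 − 5/3·R2.
R3 ← R3 + 6·R2.
R4 ← R4 + 7·R2.
R3 ← R3 / (5).
R1 ← R1 − 2/9·R3.
R2 ← R2 − 2/3·R3.
R4 ← R4 − 8/3·R3.
R4 ← R4 / (32/5).
R1 ← R1 − 28/15·R4.
R2 ← R2 − 3/5·R4.
R3 ← R3 + 12/5·R4.
Reading off the reduced rows gives m = -2/3, n = 0, p = -13/5, q = 3/2.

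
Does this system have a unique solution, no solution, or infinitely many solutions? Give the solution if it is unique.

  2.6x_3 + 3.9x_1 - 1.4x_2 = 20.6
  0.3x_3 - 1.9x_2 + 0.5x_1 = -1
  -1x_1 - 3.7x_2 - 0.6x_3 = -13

Row-reduce the augmented matrix:
R1 ← R1 / (39/10).
R2 ← R2 − 1/2·R1.
R3 ← R3 + 1·R1.
R2 ← R2 / (-671/390).
R1 ← R1 + 14/39·R2.
R3 ← R3 + 1583/390·R2.
R3 ← R3 / (195/1342).
R1 ← R1 − 452/671·R3.
R2 ← R2 − 13/671·R3.
Reading off the reduced rows gives x_1 = 2, x_2 = 2, x_3 = 6.

x_1 = 2, x_2 = 2, x_3 = 6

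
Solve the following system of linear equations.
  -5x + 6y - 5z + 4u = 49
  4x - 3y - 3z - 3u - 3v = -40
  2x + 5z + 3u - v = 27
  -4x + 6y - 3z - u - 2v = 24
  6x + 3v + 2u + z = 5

Row-reduce the augmented matrix:
R1 ← R1 / (-5).
R2 ← R2 − 4·R1.
R3 ← R3 − 2·R1.
R4 ← R4 + 4·R1.
R5 ← R5 − 6·R1.
R2 ← R2 / (9/5).
R1 ← R1 + 6/5·R2.
R3 ← R3 − 12/5·R2.
R4 ← R4 − 6/5·R2.
R5 ← R5 − 36/5·R2.
R3 ← R3 / (37/3).
R1 ← R1 + 11/3·R3.
R2 ← R2 + 35/9·R3.
R4 ← R4 − 17/3·R3.
R5 ← R5 − 23·R3.
R4 ← R4 / (-234/37).
R1 ← R1 − 23/37·R4.
R2 ← R2 − 164/111·R4.
R3 ← R3 − 13/37·R4.
R5 ← R5 + 77/37·R4.
R5 ← R5 / (769/78).
R1 ← R1 + 97/78·R5.
R2 ← R2 + 122/117·R5.
R3 ← R3 − 1/6·R5.
R4 ← R4 − 17/78·R5.
Reading off the reduced rows gives x = -1, y = 5, z = 2, u = 6, v = -1.

x = -1, y = 5, z = 2, u = 6, v = -1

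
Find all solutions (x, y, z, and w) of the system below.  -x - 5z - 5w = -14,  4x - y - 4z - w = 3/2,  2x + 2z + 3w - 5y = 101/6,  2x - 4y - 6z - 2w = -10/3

x = 7/3, y = -3/2, z = 7/3, w = 0

Row-reduce the augmented matrix:
R1 ← R1 / (-1).
R2 ← R2 − 4·R1.
R3 ← R3 − 2·R1.
R4 ← R4 − 2·R1.
R2 ← R2 / (-1).
R3 ← R3 + 5·R2.
R4 ← R4 + 4·R2.
R3 ← R3 / (112).
R1 ← R1 − 5·R3.
R2 ← R2 − 24·R3.
R4 ← R4 − 80·R3.
R4 ← R4 / (2).
R1 ← R1 − 5/8·R4.
R3 ← R3 − 7/8·R4.
Reading off the reduced rows gives x = 7/3, y = -3/2, z = 7/3, w = 0.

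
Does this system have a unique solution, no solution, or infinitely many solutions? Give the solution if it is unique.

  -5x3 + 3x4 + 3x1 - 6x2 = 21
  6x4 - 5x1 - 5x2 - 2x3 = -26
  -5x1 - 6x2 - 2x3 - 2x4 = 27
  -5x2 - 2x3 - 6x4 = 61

Row-reduce the augmented matrix:
R1 ← R1 / (3).
R2 ← R2 + 5·R1.
R3 ← R3 + 5·R1.
R2 ← R2 / (-15).
R1 ← R1 + 2·R2.
R3 ← R3 + 16·R2.
R4 ← R4 + 5·R2.
R3 ← R3 / (31/45).
R1 ← R1 + 13/45·R3.
R2 ← R2 − 31/45·R3.
R4 ← R4 − 13/9·R3.
R4 ← R4 / (268/31).
R1 ← R1 + 128/31·R4.
R2 ← R2 − 8·R4.
R3 ← R3 + 393/31·R4.
Reading off the reduced rows gives x1 = 3, x2 = -5, x3 = 0, x4 = -6.

x1 = 3, x2 = -5, x3 = 0, x4 = -6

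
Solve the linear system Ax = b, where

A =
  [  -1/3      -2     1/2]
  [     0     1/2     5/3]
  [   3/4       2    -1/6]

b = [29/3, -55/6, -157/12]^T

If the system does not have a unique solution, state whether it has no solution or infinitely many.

x_1 = -5, x_2 = -5, x_3 = -4

Row-reduce the augmented matrix:
R1 ← R1 / (-1/3).
R3 ← R3 − 3/4·R1.
R2 ← R2 / (1/2).
R1 ← R1 − 6·R2.
R3 ← R3 + 5/2·R2.
R3 ← R3 / (223/24).
R1 ← R1 + 43/2·R3.
R2 ← R2 − 10/3·R3.
Reading off the reduced rows gives x_1 = -5, x_2 = -5, x_3 = -4.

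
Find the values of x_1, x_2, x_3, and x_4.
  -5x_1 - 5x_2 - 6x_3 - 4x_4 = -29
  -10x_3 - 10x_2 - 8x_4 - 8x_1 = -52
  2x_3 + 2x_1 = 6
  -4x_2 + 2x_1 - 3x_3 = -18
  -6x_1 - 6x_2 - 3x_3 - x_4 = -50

Row-reduce the augmented matrix:
R1 ← R1 / (-5).
R2 ← R2 + 8·R1.
R3 ← R3 − 2·R1.
R4 ← R4 − 2·R1.
R5 ← R5 + 6·R1.
R2 ← R2 / (-2).
R1 ← R1 − 1·R2.
R3 ← R3 + 2·R2.
R4 ← R4 + 6·R2.
Swap R3 and R4.
R3 ← R3 / (-21/5).
R1 ← R1 − 1·R3.
R2 ← R2 − 1/5·R3.
R5 ← R5 − 21/5·R3.
Swap R4 and R5.
R4 ← R4 / (7).
R1 ← R1 − 16/21·R4.
R2 ← R2 − 20/21·R4.
R3 ← R3 + 16/21·R4.
R5 reduces to 0 = 0, so the extra equation is consistent.
Reading off the reduced rows gives x_1 = 3, x_2 = 6, x_3 = 0, x_4 = -4.

x_1 = 3, x_2 = 6, x_3 = 0, x_4 = -4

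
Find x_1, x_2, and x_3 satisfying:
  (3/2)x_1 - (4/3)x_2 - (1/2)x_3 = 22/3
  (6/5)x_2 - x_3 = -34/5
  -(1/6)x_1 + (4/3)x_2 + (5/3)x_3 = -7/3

x_1 = 2, x_2 = -4, x_3 = 2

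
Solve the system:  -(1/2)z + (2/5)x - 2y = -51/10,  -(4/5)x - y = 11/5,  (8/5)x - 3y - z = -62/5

Row-reduce:
R1 ← R1 / (2/5).
R2 ← R2 + 4/5·R1.
R3 ← R3 − 8/5·R1.
R2 ← R2 / (-5).
R1 ← R1 + 5·R2.
R3 ← R3 − 5·R2.
Rank is 2 with 3 unknowns, leaving z free.

infinitely many solutions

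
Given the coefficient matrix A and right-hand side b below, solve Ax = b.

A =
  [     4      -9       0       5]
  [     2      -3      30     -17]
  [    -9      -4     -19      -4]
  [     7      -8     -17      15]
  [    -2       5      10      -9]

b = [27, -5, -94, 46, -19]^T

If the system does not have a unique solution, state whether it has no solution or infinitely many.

no solution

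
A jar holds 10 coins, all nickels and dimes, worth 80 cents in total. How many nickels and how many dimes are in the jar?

nickels: 4, dimes: 6

Let n = nickels, d = dimes.
  n + d = 10
  5n + 10d = 80
Row-reduce the augmented matrix:
R2 ← R2 − 5·R1.
R2 ← R2 / (5).
R1 ← R1 − 1·R2.
Reading off the reduced rows gives n = 4, d = 6.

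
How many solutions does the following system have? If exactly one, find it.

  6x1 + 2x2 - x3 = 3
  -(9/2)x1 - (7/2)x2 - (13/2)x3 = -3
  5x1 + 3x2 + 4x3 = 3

Row-reduce:
R1 ← R1 / (6).
R2 ← R2 + 9/2·R1.
R3 ← R3 − 5·R1.
R2 ← R2 / (-2).
R1 ← R1 − 1/3·R2.
R3 ← R3 − 4/3·R2.
Rank is 2 with 3 unknowns, leaving x3 free.

infinitely many solutions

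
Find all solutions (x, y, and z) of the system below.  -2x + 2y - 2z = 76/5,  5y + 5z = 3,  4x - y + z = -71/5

Row-reduce the augmented matrix:
R1 ← R1 / (-2).
R3 ← R3 − 4·R1.
R2 ← R2 / (5).
R1 ← R1 + 1·R2.
R3 ← R3 − 3·R2.
R3 ← R3 / (-6).
R1 ← R1 − 2·R3.
R2 ← R2 − 1·R3.
Reading off the reduced rows gives x = -11/5, y = 3, z = -12/5.

x = -11/5, y = 3, z = -12/5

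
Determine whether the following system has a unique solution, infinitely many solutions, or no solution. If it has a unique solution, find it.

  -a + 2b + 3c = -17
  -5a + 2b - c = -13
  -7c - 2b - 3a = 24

Row-reduce:
R1 ← R1 / (-1).
R2 ← R2 + 5·R1.
R3 ← R3 + 3·R1.
R2 ← R2 / (-8).
R1 ← R1 + 2·R2.
R3 ← R3 + 8·R2.
Row 3 reduces to 0 = 3, a contradiction. The system is inconsistent.

no solution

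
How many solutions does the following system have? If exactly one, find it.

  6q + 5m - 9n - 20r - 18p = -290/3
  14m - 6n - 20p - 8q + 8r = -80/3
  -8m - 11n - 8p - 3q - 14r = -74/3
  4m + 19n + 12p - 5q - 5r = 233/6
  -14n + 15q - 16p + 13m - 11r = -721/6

Row-reduce the augmented matrix:
R1 ← R1 / (5).
R2 ← R2 − 14·R1.
R3 ← R3 + 8·R1.
R4 ← R4 − 4·R1.
R5 ← R5 − 13·R1.
R2 ← R2 / (96/5).
R1 ← R1 + 9/5·R2.
R3 ← R3 + 127/5·R2.
R4 ← R4 − 131/5·R2.
R5 ← R5 − 47/5·R2.
R3 ← R3 / (41/12).
R1 ← R1 + 3/4·R3.
R2 ← R2 − 19/12·R3.
R4 ← R4 + 181/12·R3.
R5 ← R5 − 191/12·R3.
R4 ← R4 / (-3758/41).
R1 ← R1 + 282/41·R4.
R2 ← R2 − 445/41·R4.
R3 ← R3 + 629/82·R4.
R5 ← R5 − 5479/41·R4.
R5 ← R5 / (-123571/3758).
R1 ← R1 − 6401/1879·R5.
R2 ← R2 + 12819/3758·R5.
R3 ← R3 − 25703/7516·R5.
R4 ← R4 + 3869/3758·R5.
Reading off the reduced rows gives m = -4/3, n = 2/3, p = 2, q = -3, r = 3/2.

m = -4/3, n = 2/3, p = 2, q = -3, r = 3/2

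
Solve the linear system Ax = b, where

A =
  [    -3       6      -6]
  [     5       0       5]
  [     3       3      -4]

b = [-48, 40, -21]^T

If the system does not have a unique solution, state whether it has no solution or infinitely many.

x_1 = 2, x_2 = -1, x_3 = 6

Row-reduce the augmented matrix:
R1 ← R1 / (-3).
R2 ← R2 − 5·R1.
R3 ← R3 − 3·R1.
R2 ← R2 / (10).
R1 ← R1 + 2·R2.
R3 ← R3 − 9·R2.
R3 ← R3 / (-11/2).
R1 ← R1 − 1·R3.
R2 ← R2 + 1/2·R3.
Reading off the reduced rows gives x_1 = 2, x_2 = -1, x_3 = 6.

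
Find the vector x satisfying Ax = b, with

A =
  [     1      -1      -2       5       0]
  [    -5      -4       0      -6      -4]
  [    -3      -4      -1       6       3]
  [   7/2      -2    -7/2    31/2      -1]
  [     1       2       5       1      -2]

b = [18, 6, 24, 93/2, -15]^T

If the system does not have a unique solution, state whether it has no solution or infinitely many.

Row-reduce:
R2 ← R2 + 5·R1.
R3 ← R3 + 3·R1.
R4 ← R4 − 7/2·R1.
R5 ← R5 − 1·R1.
R2 ← R2 / (-9).
R1 ← R1 + 1·R2.
R3 ← R3 + 7·R2.
R4 ← R4 − 3/2·R2.
R5 ← R5 − 3·R2.
R3 ← R3 / (7/9).
R1 ← R1 + 8/9·R3.
R2 ← R2 − 10/9·R3.
R4 ← R4 − 11/6·R3.
R5 ← R5 − 11/3·R3.
R4 ← R4 / (-27/2).
R1 ← R1 − 10·R4.
R2 ← R2 + 11·R4.
R3 ← R3 − 8·R4.
R5 ← R5 + 27·R4.
Rank is 4 with 5 unknowns, leaving x_5 free.

infinitely many solutions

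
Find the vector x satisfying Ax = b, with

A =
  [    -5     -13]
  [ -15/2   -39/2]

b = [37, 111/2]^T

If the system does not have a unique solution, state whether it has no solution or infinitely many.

infinitely many solutions

Row-reduce:
R1 ← R1 / (-5).
R2 ← R2 + 15/2·R1.
Rank is 1 with 2 unknowns, leaving x_2 free.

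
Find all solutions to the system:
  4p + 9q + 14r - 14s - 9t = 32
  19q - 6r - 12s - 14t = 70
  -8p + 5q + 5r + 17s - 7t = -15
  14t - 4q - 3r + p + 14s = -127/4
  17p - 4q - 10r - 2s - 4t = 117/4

p = 5/4, q = 2, r = -1, s = -1, t = -1

Row-reduce the augmented matrix:
R1 ← R1 / (4).
R3 ← R3 + 8·R1.
R4 ← R4 − 1·R1.
R5 ← R5 − 17·R1.
R2 ← R2 / (19).
R1 ← R1 − 9/4·R2.
R3 ← R3 − 23·R2.
R4 ← R4 + 25/4·R2.
R5 ← R5 + 169/4·R2.
R3 ← R3 / (765/19).
R1 ← R1 − 80/19·R3.
R2 ← R2 + 6/19·R3.
R4 ← R4 + 161/19·R3.
R5 ← R5 + 1574/19·R3.
R4 ← R4 / (21871/1530).
R1 ← R1 + 749/306·R4.
R2 ← R2 + 154/255·R4.
R3 ← R3 − 67/765·R4.
R5 ← R5 − 58249/1530·R4.
R5 ← R5 / (-1747485/43742).
R1 ← R1 − 85461/43742·R5.
R2 ← R2 + 8303/21871·R5.
R3 ← R3 + 11415/43742·R5.
R4 ← R4 − 30447/43742·R5.
Reading off the reduced rows gives p = 5/4, q = 2, r = -1, s = -1, t = -1.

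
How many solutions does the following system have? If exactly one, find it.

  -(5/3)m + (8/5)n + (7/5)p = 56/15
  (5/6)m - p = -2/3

Row-reduce:
R1 ← R1 / (-5/3).
R2 ← R2 − 5/6·R1.
R2 ← R2 / (4/5).
R1 ← R1 + 24/25·R2.
Rank is 2 with 3 unknowns, leaving p free.

infinitely many solutions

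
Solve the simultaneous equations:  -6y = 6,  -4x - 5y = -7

Row-reduce the augmented matrix:
Swap R1 and R2.
R1 ← R1 / (-4).
R2 ← R2 / (-6).
R1 ← R1 − 5/4·R2.
Reading off the reduced rows gives x = 3, y = -1.

x = 3, y = -1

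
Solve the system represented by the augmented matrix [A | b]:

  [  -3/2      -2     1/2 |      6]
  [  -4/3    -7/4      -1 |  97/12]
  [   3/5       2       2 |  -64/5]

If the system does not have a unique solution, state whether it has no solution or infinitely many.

x_1 = 2, x_2 = -5, x_3 = -2

Row-reduce the augmented matrix:
R1 ← R1 / (-3/2).
R2 ← R2 + 4/3·R1.
R3 ← R3 − 3/5·R1.
R2 ← R2 / (1/36).
R1 ← R1 − 4/3·R2.
R3 ← R3 − 6/5·R2.
R3 ← R3 / (323/5).
R1 ← R1 − 69·R3.
R2 ← R2 + 52·R3.
Reading off the reduced rows gives x_1 = 2, x_2 = -5, x_3 = -2.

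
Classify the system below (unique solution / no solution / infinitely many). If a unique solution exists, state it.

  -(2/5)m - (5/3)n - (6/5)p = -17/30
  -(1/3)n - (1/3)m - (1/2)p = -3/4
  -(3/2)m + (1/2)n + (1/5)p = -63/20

m = 2, n = -1/2, p = 1/2

Row-reduce the augmented matrix:
R1 ← R1 / (-2/5).
R2 ← R2 + 1/3·R1.
R3 ← R3 + 3/2·R1.
R2 ← R2 / (19/18).
R1 ← R1 − 25/6·R2.
R3 ← R3 − 27/4·R2.
R3 ← R3 / (571/380).
R1 ← R1 − 39/38·R3.
R2 ← R2 − 9/19·R3.
Reading off the reduced rows gives m = 2, n = -1/2, p = 1/2.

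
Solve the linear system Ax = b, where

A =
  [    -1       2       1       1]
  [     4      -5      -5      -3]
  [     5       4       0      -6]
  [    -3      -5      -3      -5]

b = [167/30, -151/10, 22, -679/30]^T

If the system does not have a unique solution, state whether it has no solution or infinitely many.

Row-reduce the augmented matrix:
R1 ← R1 / (-1).
R2 ← R2 − 4·R1.
R3 ← R3 − 5·R1.
R4 ← R4 + 3·R1.
R2 ← R2 / (3).
R1 ← R1 + 2·R2.
R3 ← R3 − 14·R2.
R4 ← R4 + 11·R2.
R3 ← R3 / (29/3).
R1 ← R1 + 5/3·R3.
R2 ← R2 + 1/3·R3.
R4 ← R4 + 29/3·R3.
R4 ← R4 / (-10).
R1 ← R1 + 38/29·R4.
R2 ← R2 − 4/29·R4.
R3 ← R3 + 17/29·R4.
Reading off the reduced rows gives x_1 = 8/5, x_2 = 3, x_3 = 3/2, x_4 = -1/3.

x_1 = 8/5, x_2 = 3, x_3 = 3/2, x_4 = -1/3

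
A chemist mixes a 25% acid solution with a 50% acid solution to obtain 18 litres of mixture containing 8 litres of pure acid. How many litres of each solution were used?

Let a = litres of solution A, b = litres of solution B.
  a + b = 18
  (1/4)a + (1/2)b = 8
Row-reduce the augmented matrix:
R2 ← R2 − 1/4·R1.
R2 ← R2 / (1/4).
R1 ← R1 − 1·R2.
Reading off the reduced rows gives a = 4, b = 14.

litres of solution A: 4, litres of solution B: 14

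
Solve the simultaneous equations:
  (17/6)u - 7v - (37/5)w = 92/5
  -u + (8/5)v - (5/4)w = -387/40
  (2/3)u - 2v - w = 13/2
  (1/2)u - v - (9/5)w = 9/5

u = 3, v = -3, w = 3/2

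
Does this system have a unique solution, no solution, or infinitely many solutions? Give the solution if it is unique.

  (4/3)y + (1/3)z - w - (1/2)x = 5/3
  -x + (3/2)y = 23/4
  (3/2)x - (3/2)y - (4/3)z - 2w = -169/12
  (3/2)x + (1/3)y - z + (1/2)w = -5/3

x = -2, y = 5/2, z = 1, w = 3

Row-reduce the augmented matrix:
R1 ← R1 / (-1/2).
R2 ← R2 + 1·R1.
R3 ← R3 − 3/2·R1.
R4 ← R4 − 3/2·R1.
R2 ← R2 / (-7/6).
R1 ← R1 + 8/3·R2.
R3 ← R3 − 5/2·R2.
R4 ← R4 − 13/3·R2.
R3 ← R3 / (-37/21).
R1 ← R1 − 6/7·R3.
R2 ← R2 − 4/7·R3.
R4 ← R4 + 52/21·R3.
R4 ← R4 / (439/74).
R1 ← R1 + 108/37·R4.
R2 ← R2 + 72/37·R4.
R3 ← R3 − 15/37·R4.
Reading off the reduced rows gives x = -2, y = 5/2, z = 1, w = 3.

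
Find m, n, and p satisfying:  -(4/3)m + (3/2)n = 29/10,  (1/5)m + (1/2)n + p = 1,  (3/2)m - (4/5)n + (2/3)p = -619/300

m = -3/2, n = 3/5, p = 1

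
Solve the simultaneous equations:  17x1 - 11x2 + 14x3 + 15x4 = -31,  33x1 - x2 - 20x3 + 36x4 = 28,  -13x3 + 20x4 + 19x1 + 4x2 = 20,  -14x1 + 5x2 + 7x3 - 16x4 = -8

infinitely many solutions

Row-reduce:
R1 ← R1 / (17).
R2 ← R2 − 33·R1.
R3 ← R3 − 19·R1.
R4 ← R4 + 14·R1.
R2 ← R2 / (346/17).
R1 ← R1 + 11/17·R2.
R3 ← R3 − 277/17·R2.
R4 ← R4 + 69/17·R2.
R3 ← R3 / (1578/173).
R1 ← R1 + 117/173·R3.
R2 ← R2 + 401/173·R3.
R4 ← R4 − 1578/173·R3.
Rank is 3 with 4 unknowns, leaving x4 free.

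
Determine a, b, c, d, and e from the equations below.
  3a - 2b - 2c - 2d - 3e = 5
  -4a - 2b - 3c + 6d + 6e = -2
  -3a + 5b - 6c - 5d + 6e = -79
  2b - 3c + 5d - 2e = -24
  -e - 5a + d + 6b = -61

a = 5, b = -6, c = 6, d = 2, e = 2

Row-reduce the augmented matrix:
R1 ← R1 / (3).
R2 ← R2 + 4·R1.
R3 ← R3 + 3·R1.
R5 ← R5 + 5·R1.
R2 ← R2 / (-14/3).
R1 ← R1 + 2/3·R2.
R3 ← R3 − 3·R2.
R4 ← R4 − 2·R2.
R5 ← R5 − 8/3·R2.
R3 ← R3 / (-163/14).
R1 ← R1 − 1/7·R3.
R2 ← R2 − 17/14·R3.
R4 ← R4 + 38/7·R3.
R5 ← R5 + 46/7·R3.
R4 ← R4 / (1417/163).
R1 ← R1 + 196/163·R4.
R2 ← R2 + 199/163·R4.
R3 ← R3 − 68/163·R4.
R5 ← R5 − 377/163·R4.
R5 ← R5 / (-702/109).
R1 ← R1 + 2363/1417·R5.
R2 ← R2 + 599/1417·R5.
R3 ← R3 + 308/1417·R5.
R4 ← R4 + 512/1417·R5.
Reading off the reduced rows gives a = 5, b = -6, c = 6, d = 2, e = 2.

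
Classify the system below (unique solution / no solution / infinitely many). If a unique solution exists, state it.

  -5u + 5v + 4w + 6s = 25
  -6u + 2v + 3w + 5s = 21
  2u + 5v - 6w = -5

infinitely many solutions

Row-reduce:
R1 ← R1 / (-5).
R2 ← R2 + 6·R1.
R3 ← R3 − 2·R1.
R2 ← R2 / (-4).
R1 ← R1 + 1·R2.
R3 ← R3 − 7·R2.
R3 ← R3 / (-151/20).
R1 ← R1 + 7/20·R3.
R2 ← R2 − 9/20·R3.
Rank is 3 with 4 unknowns, leaving s free.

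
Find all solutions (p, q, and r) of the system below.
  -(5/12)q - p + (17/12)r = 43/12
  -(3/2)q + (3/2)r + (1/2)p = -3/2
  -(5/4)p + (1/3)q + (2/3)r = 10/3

no solution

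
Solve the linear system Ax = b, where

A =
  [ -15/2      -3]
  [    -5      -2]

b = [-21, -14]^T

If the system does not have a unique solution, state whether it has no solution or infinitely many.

infinitely many solutions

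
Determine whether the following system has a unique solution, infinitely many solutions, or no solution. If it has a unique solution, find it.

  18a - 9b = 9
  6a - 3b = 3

infinitely many solutions

Row-reduce:
R1 ← R1 / (18).
R2 ← R2 − 6·R1.
Rank is 1 with 2 unknowns, leaving b free.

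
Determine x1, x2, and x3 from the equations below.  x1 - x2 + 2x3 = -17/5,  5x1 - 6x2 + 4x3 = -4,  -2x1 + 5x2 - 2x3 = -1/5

x1 = -2/5, x2 = -1, x3 = -2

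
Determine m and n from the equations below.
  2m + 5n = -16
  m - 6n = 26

m = 2, n = -4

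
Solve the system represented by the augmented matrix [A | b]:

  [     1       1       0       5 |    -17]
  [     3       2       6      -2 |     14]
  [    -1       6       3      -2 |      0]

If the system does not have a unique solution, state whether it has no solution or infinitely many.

Row-reduce:
R2 ← R2 − 3·R1.
R3 ← R3 + 1·R1.
R2 ← R2 / (-1).
R1 ← R1 − 1·R2.
R3 ← R3 − 7·R2.
R3 ← R3 / (45).
R1 ← R1 − 6·R3.
R2 ← R2 + 6·R3.
Rank is 3 with 4 unknowns, leaving x_4 free.

infinitely many solutions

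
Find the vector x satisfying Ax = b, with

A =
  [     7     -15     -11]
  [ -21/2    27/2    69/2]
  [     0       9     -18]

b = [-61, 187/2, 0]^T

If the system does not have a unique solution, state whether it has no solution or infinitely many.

Row-reduce:
R1 ← R1 / (7).
R2 ← R2 + 21/2·R1.
R2 ← R2 / (-9).
R1 ← R1 + 15/7·R2.
R3 ← R3 − 9·R2.
Row 3 reduces to 0 = 2, a contradiction. The system is inconsistent.

no solution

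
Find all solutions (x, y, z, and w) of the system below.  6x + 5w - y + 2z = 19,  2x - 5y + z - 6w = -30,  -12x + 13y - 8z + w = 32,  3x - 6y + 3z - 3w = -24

no solution

Row-reduce:
R1 ← R1 / (6).
R2 ← R2 − 2·R1.
R3 ← R3 + 12·R1.
R4 ← R4 − 3·R1.
R2 ← R2 / (-14/3).
R1 ← R1 + 1/6·R2.
R3 ← R3 − 11·R2.
R4 ← R4 + 11/2·R2.
R3 ← R3 / (-45/14).
R1 ← R1 − 9/28·R3.
R2 ← R2 + 1/14·R3.
R4 ← R4 − 45/28·R3.
Row 4 reduces to 0 = 3/2, a contradiction. The system is inconsistent.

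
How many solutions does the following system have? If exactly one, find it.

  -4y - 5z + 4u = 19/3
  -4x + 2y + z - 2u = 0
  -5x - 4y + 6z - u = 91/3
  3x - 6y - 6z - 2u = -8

Row-reduce the augmented matrix:
Swap R1 and R2.
R1 ← R1 / (-4).
R3 ← R3 + 5·R1.
R4 ← R4 − 3·R1.
R2 ← R2 / (-4).
R1 ← R1 + 1/2·R2.
R3 ← R3 + 13/2·R2.
R4 ← R4 + 9/2·R2.
R3 ← R3 / (103/8).
R1 ← R1 − 3/8·R3.
R2 ← R2 − 5/4·R3.
R4 ← R4 − 3/8·R3.
R4 ← R4 / (-809/103).
R1 ← R1 − 15/103·R4.
R2 ← R2 + 53/103·R4.
R3 ← R3 + 40/103·R4.
Reading off the reduced rows gives x = -5/3, y = -5/2, z = 7/3, u = 2.

x = -5/3, y = -5/2, z = 7/3, u = 2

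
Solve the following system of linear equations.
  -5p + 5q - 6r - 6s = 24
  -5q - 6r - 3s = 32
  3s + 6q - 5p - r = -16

infinitely many solutions

Row-reduce:
R1 ← R1 / (-5).
R3 ← R3 + 5·R1.
R2 ← R2 / (-5).
R1 ← R1 + 1·R2.
R3 ← R3 − 1·R2.
R3 ← R3 / (19/5).
R1 ← R1 − 12/5·R3.
R2 ← R2 − 6/5·R3.
Rank is 3 with 4 unknowns, leaving s free.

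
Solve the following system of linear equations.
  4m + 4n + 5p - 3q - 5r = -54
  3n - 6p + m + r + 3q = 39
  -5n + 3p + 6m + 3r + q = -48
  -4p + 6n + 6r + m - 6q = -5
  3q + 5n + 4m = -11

m = -5, n = 0, p = -6, q = 3, r = -1

Row-reduce the augmented matrix:
R1 ← R1 / (4).
R2 ← R2 − 1·R1.
R3 ← R3 − 6·R1.
R4 ← R4 − 1·R1.
R5 ← R5 − 4·R1.
R2 ← R2 / (2).
R1 ← R1 − 1·R2.
R3 ← R3 + 11·R2.
R4 ← R4 − 5·R2.
R5 ← R5 − 1·R2.
R3 ← R3 / (-355/8).
R1 ← R1 − 39/8·R3.
R2 ← R2 + 29/8·R3.
R4 ← R4 − 103/8·R3.
R5 ← R5 + 11/8·R3.
R4 ← R4 / (-2501/355).
R1 ← R1 − 87/355·R4.
R2 ← R2 + 92/355·R4.
R3 ← R3 + 209/355·R4.
R5 ← R5 − 1177/355·R4.
R5 ← R5 / (17643/2501).
R1 ← R1 − 1064/2501·R5.
R2 ← R2 + 2620/2501·R5.
R3 ← R3 + 3016/2501·R5.
R4 ← R4 + 2933/2501·R5.
Reading off the reduced rows gives m = -5, n = 0, p = -6, q = 3, r = -1.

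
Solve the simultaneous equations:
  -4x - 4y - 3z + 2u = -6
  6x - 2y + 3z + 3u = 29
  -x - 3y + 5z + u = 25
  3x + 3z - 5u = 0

x = 1, y = -1, z = 4, u = 3

Row-reduce the augmented matrix:
R1 ← R1 / (-4).
R2 ← R2 − 6·R1.
R3 ← R3 + 1·R1.
R4 ← R4 − 3·R1.
R2 ← R2 / (-8).
R1 ← R1 − 1·R2.
R3 ← R3 + 2·R2.
R4 ← R4 + 3·R2.
R3 ← R3 / (49/8).
R1 ← R1 − 9/16·R3.
R2 ← R2 − 3/16·R3.
R4 ← R4 − 21/16·R3.
R4 ← R4 / (-155/28).
R1 ← R1 − 67/196·R4.
R2 ← R2 + 141/196·R4.
R3 ← R3 + 8/49·R4.
Reading off the reduced rows gives x = 1, y = -1, z = 4, u = 3.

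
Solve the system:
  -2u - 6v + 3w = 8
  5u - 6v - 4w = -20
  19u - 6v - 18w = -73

no solution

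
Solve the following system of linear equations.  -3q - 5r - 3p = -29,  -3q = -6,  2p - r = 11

p = 6, q = 2, r = 1

Row-reduce the augmented matrix:
R1 ← R1 / (-3).
R3 ← R3 − 2·R1.
R2 ← R2 / (-3).
R1 ← R1 − 1·R2.
R3 ← R3 + 2·R2.
R3 ← R3 / (-13/3).
R1 ← R1 − 5/3·R3.
Reading off the reduced rows gives p = 6, q = 2, r = 1.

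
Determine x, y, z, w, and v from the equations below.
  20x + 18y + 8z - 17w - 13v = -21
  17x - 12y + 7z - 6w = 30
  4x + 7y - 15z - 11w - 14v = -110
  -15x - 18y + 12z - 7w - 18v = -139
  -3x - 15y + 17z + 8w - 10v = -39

x = 2, y = 1, z = 2, w = 1, v = 6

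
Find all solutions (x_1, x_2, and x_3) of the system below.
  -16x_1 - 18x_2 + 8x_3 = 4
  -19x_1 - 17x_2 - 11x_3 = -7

Row-reduce:
R1 ← R1 / (-16).
R2 ← R2 + 19·R1.
R2 ← R2 / (35/8).
R1 ← R1 − 9/8·R2.
Rank is 2 with 3 unknowns, leaving x_3 free.

infinitely many solutions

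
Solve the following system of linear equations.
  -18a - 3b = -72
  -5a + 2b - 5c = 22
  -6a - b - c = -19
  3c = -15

Row-reduce the augmented matrix:
R1 ← R1 / (-18).
R2 ← R2 + 5·R1.
R3 ← R3 + 6·R1.
R2 ← R2 / (17/6).
R1 ← R1 − 1/6·R2.
R3 ← R3 / (-1).
R1 ← R1 − 5/17·R3.
R2 ← R2 + 30/17·R3.
R4 ← R4 − 3·R3.
R4 reduces to 0 = 0, so the extra equation is consistent.
Reading off the reduced rows gives a = 3, b = 6, c = -5.

a = 3, b = 6, c = -5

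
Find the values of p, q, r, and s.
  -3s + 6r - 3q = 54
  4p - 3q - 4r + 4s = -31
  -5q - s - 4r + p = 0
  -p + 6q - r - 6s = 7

Row-reduce the augmented matrix:
Swap R1 and R2.
R1 ← R1 / (4).
R3 ← R3 − 1·R1.
R4 ← R4 + 1·R1.
R2 ← R2 / (-3).
R1 ← R1 + 3/4·R2.
R3 ← R3 + 17/4·R2.
R4 ← R4 − 21/4·R2.
R3 ← R3 / (-23/2).
R1 ← R1 + 5/2·R3.
R2 ← R2 + 2·R3.
R4 ← R4 − 17/2·R3.
R4 ← R4 / (-395/46).
R1 ← R1 − 29/23·R4.
R2 ← R2 − 14/23·R4.
R3 ← R3 + 9/46·R4.
Reading off the reduced rows gives p = 0, q = -3, r = 5, s = -5.

p = 0, q = -3, r = 5, s = -5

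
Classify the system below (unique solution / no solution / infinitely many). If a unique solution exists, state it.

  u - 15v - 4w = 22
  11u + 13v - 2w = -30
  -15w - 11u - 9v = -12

u = 0, v = -2, w = 2

Row-reduce the augmented matrix:
R2 ← R2 − 11·R1.
R3 ← R3 + 11·R1.
R2 ← R2 / (178).
R1 ← R1 + 15·R2.
R3 ← R3 + 174·R2.
R3 ← R3 / (-1597/89).
R1 ← R1 + 41/89·R3.
R2 ← R2 − 21/89·R3.
Reading off the reduced rows gives u = 0, v = -2, w = 2.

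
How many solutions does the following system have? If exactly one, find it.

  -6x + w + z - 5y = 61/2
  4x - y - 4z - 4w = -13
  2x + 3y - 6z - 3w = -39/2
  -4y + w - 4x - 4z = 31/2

x = -3, y = -7/3, z = 4/3, w = -1/2

Row-reduce the augmented matrix:
R1 ← R1 / (-6).
R2 ← R2 − 4·R1.
R3 ← R3 − 2·R1.
R4 ← R4 + 4·R1.
R2 ← R2 / (-13/3).
R1 ← R1 − 5/6·R2.
R3 ← R3 − 4/3·R2.
R4 ← R4 + 2/3·R2.
R3 ← R3 / (-87/13).
R1 ← R1 + 21/26·R3.
R2 ← R2 − 10/13·R3.
R4 ← R4 + 54/13·R3.
R4 ← R4 / (91/29).
R1 ← R1 + 21/58·R4.
R2 ← R2 − 10/29·R4.
R3 ← R3 − 16/29·R4.
Reading off the reduced rows gives x = -3, y = -7/3, z = 4/3, w = -1/2.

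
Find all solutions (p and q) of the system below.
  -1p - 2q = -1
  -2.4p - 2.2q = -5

Row-reduce the augmented matrix:
R1 ← R1 / (-1).
R2 ← R2 + 12/5·R1.
R2 ← R2 / (13/5).
R1 ← R1 − 2·R2.
Reading off the reduced rows gives p = 3, q = -1.

p = 3, q = -1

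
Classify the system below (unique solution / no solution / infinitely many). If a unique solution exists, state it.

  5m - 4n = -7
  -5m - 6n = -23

m = 1, n = 3

Row-reduce the augmented matrix:
R1 ← R1 / (5).
R2 ← R2 + 5·R1.
R2 ← R2 / (-10).
R1 ← R1 + 4/5·R2.
Reading off the reduced rows gives m = 1, n = 3.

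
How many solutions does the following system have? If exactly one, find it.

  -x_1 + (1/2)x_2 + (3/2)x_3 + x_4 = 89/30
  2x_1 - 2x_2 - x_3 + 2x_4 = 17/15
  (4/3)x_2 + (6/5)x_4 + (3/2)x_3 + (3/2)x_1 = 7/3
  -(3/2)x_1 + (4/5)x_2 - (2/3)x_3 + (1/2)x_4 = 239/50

x_1 = -1, x_2 = 8/5, x_3 = -1, x_4 = 8/3

Row-reduce the augmented matrix:
R1 ← R1 / (-1).
R2 ← R2 − 2·R1.
R3 ← R3 − 3/2·R1.
R4 ← R4 + 3/2·R1.
R2 ← R2 / (-1).
R1 ← R1 + 1/2·R2.
R3 ← R3 − 25/12·R2.
R4 ← R4 − 1/20·R2.
R3 ← R3 / (95/12).
R1 ← R1 + 5/2·R3.
R2 ← R2 + 2·R3.
R4 ← R4 + 169/60·R3.
R4 ← R4 / (44539/14250).
R1 ← R1 − 46/95·R4.
R2 ← R2 + 576/475·R4.
R3 ← R3 − 662/475·R4.
Reading off the reduced rows gives x_1 = -1, x_2 = 8/5, x_3 = -1, x_4 = 8/3.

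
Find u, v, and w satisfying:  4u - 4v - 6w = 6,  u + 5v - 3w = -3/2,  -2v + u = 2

Row-reduce the augmented matrix:
R1 ← R1 / (4).
R2 ← R2 − 1·R1.
R3 ← R3 − 1·R1.
R2 ← R2 / (6).
R1 ← R1 + 1·R2.
R3 ← R3 + 1·R2.
R3 ← R3 / (5/4).
R1 ← R1 + 7/4·R3.
R2 ← R2 + 1/4·R3.
Reading off the reduced rows gives u = 1, v = -1/2, w = 0.

u = 1, v = -1/2, w = 0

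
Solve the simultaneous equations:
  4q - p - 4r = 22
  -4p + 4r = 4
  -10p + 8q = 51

no solution

Row-reduce:
R1 ← R1 / (-1).
R2 ← R2 + 4·R1.
R3 ← R3 + 10·R1.
R2 ← R2 / (-16).
R1 ← R1 + 4·R2.
R3 ← R3 + 32·R2.
Row 3 reduces to 0 = -1, a contradiction. The system is inconsistent.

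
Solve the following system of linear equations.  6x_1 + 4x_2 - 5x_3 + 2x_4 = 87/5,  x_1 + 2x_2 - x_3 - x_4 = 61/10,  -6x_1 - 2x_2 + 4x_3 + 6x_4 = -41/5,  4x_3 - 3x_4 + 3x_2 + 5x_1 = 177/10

Row-reduce the augmented matrix:
R1 ← R1 / (6).
R2 ← R2 − 1·R1.
R3 ← R3 + 6·R1.
R4 ← R4 − 5·R1.
R2 ← R2 / (4/3).
R1 ← R1 − 2/3·R2.
R3 ← R3 − 2·R2.
R4 ← R4 + 1/3·R2.
R3 ← R3 / (-3/4).
R1 ← R1 + 3/4·R3.
R2 ← R2 + 1/8·R3.
R4 ← R4 − 65/8·R3.
R4 ← R4 / (310/3).
R1 ← R1 + 9·R4.
R2 ← R2 + 8/3·R4.
R3 ← R3 + 40/3·R4.
Reading off the reduced rows gives x_1 = 7/5, x_2 = 3, x_3 = 4/5, x_4 = 1/2.

x_1 = 7/5, x_2 = 3, x_3 = 4/5, x_4 = 1/2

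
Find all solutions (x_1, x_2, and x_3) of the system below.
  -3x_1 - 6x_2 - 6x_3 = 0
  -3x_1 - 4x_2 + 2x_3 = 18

Row-reduce:
R1 ← R1 / (-3).
R2 ← R2 + 3·R1.
R2 ← R2 / (2).
R1 ← R1 − 2·R2.
Rank is 2 with 3 unknowns, leaving x_3 free.

infinitely many solutions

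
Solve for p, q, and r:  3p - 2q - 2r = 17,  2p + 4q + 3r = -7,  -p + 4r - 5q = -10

Row-reduce the augmented matrix:
R1 ← R1 / (3).
R2 ← R2 − 2·R1.
R3 ← R3 + 1·R1.
R2 ← R2 / (16/3).
R1 ← R1 + 2/3·R2.
R3 ← R3 + 17/3·R2.
R3 ← R3 / (127/16).
R1 ← R1 + 1/8·R3.
R2 ← R2 − 13/16·R3.
Reading off the reduced rows gives p = 3, q = -1, r = -3.

p = 3, q = -1, r = -3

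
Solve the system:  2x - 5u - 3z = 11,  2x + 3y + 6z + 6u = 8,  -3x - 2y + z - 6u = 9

infinitely many solutions

Row-reduce:
R1 ← R1 / (2).
R2 ← R2 − 2·R1.
R3 ← R3 + 3·R1.
R2 ← R2 / (3).
R3 ← R3 + 2·R2.
R3 ← R3 / (5/2).
R1 ← R1 + 3/2·R3.
R2 ← R2 − 3·R3.
Rank is 3 with 4 unknowns, leaving u free.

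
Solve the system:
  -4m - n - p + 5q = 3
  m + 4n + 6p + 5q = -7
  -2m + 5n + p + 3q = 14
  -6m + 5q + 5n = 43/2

m = -3/2, n = 3, p = -5/2, q = -1/2

Row-reduce the augmented matrix:
R1 ← R1 / (-4).
R2 ← R2 − 1·R1.
R3 ← R3 + 2·R1.
R4 ← R4 + 6·R1.
R2 ← R2 / (15/4).
R1 ← R1 − 1/4·R2.
R3 ← R3 − 11/2·R2.
R4 ← R4 − 13/2·R2.
R3 ← R3 / (-104/15).
R1 ← R1 + 2/15·R3.
R2 ← R2 − 23/15·R3.
R4 ← R4 + 127/15·R3.
R4 ← R4 / (-11/4).
R1 ← R1 + 3/2·R4.
R2 ← R2 + 1/4·R4.
R3 ← R3 − 5/4·R4.
Reading off the reduced rows gives m = -3/2, n = 3, p = -5/2, q = -1/2.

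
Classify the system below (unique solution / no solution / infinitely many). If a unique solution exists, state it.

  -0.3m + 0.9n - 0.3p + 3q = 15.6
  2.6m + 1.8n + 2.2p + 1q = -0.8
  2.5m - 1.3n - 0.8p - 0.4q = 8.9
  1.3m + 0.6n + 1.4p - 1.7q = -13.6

Row-reduce the augmented matrix:
R1 ← R1 / (-3/10).
R2 ← R2 − 13/5·R1.
R3 ← R3 − 5/2·R1.
R4 ← R4 − 13/10·R1.
R2 ← R2 / (48/5).
R1 ← R1 + 3·R2.
R3 ← R3 − 31/5·R2.
R4 ← R4 − 9/2·R2.
R3 ← R3 / (-73/24).
R1 ← R1 − 7/8·R3.
R2 ← R2 + 1/24·R3.
R4 ← R4 − 23/80·R3.
R4 ← R4 / (-9917/14600).
R1 ← R1 − 727/1460·R4.
R2 ← R2 − 3963/1460·R4.
R3 ← R3 + 1719/730·R4.
Reading off the reduced rows gives m = 2, n = -3, p = -3, q = 6.

m = 2, n = -3, p = -3, q = 6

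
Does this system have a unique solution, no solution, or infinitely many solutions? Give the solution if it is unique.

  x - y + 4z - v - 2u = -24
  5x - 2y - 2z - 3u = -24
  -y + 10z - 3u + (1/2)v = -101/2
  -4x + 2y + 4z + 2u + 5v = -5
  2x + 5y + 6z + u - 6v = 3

Row-reduce:
R2 ← R2 − 5·R1.
R4 ← R4 + 4·R1.
R5 ← R5 − 2·R1.
R2 ← R2 / (3).
R1 ← R1 + 1·R2.
R3 ← R3 + 1·R2.
R4 ← R4 + 2·R2.
R5 ← R5 − 7·R2.
R3 ← R3 / (8/3).
R1 ← R1 + 10/3·R3.
R2 ← R2 + 22/3·R3.
R4 ← R4 − 16/3·R3.
R5 ← R5 − 148/3·R3.
Swap R4 and R5.
R1 ← R1 + 1/2·R4.
R2 ← R2 − 1/2·R4.
R3 ← R3 + 1/4·R4.
Rank is 4 with 5 unknowns, leaving v free.

infinitely many solutions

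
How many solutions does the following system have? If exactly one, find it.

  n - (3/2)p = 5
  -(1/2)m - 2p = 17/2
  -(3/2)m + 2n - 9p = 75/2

no solution

Row-reduce:
Swap R1 and R2.
R1 ← R1 / (-1/2).
R3 ← R3 + 3/2·R1.
R3 ← R3 − 2·R2.
Row 3 reduces to 0 = 2, a contradiction. The system is inconsistent.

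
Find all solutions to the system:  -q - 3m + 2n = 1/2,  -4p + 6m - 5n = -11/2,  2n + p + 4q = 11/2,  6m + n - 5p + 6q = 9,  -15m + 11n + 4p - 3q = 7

m = 3/2, n = 5/2, p = 1/2, q = 0

Row-reduce the augmented matrix:
R1 ← R1 / (-3).
R2 ← R2 − 6·R1.
R4 ← R4 − 6·R1.
R5 ← R5 + 15·R1.
R2 ← R2 / (-1).
R1 ← R1 + 2/3·R2.
R3 ← R3 − 2·R2.
R4 ← R4 − 5·R2.
R5 ← R5 − 1·R2.
R3 ← R3 / (-7).
R1 ← R1 − 8/3·R3.
R2 ← R2 − 4·R3.
R4 ← R4 + 25·R3.
R4 ← R4 / (-6).
R1 ← R1 − 5/3·R4.
R2 ← R2 − 2·R4.
R5 reduces to 0 = 0, so the extra equation is consistent.
Reading off the reduced rows gives m = 3/2, n = 5/2, p = 1/2, q = 0.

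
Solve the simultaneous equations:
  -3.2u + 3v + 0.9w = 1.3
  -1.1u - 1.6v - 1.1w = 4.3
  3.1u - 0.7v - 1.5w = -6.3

u = -2, v = -2, w = 1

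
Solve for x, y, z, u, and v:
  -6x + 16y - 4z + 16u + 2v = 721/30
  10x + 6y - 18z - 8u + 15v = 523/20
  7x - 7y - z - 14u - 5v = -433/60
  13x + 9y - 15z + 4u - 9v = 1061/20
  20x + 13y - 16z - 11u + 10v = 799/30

x = 1/2, y = 0, z = -7/3, u = 6/5, v = -3/4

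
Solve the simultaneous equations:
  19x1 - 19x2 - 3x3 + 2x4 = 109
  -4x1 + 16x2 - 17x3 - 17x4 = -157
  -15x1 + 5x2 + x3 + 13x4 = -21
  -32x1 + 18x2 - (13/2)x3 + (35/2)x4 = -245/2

Row-reduce:
R1 ← R1 / (19).
R2 ← R2 + 4·R1.
R3 ← R3 + 15·R1.
R4 ← R4 + 32·R1.
R2 ← R2 / (12).
R1 ← R1 + 1·R2.
R3 ← R3 + 10·R2.
R4 ← R4 + 14·R2.
R3 ← R3 / (-1831/114).
R1 ← R1 + 371/228·R3.
R2 ← R2 + 335/228·R3.
R4 ← R4 + 1831/57·R3.
Row 4 reduces to 0 = -2, a contradiction. The system is inconsistent.

no solution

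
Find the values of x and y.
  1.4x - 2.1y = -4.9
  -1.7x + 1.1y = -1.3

x = 4, y = 5

Row-reduce the augmented matrix:
R1 ← R1 / (7/5).
R2 ← R2 + 17/10·R1.
R2 ← R2 / (-29/20).
R1 ← R1 + 3/2·R2.
Reading off the reduced rows gives x = 4, y = 5.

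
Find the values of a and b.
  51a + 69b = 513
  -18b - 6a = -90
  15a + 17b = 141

a = 6, b = 3

Row-reduce the augmented matrix:
R1 ← R1 / (51).
R2 ← R2 + 6·R1.
R3 ← R3 − 15·R1.
R2 ← R2 / (-168/17).
R1 ← R1 − 23/17·R2.
R3 ← R3 + 56/17·R2.
R3 reduces to 0 = 0, so the extra equation is consistent.
Reading off the reduced rows gives a = 6, b = 3.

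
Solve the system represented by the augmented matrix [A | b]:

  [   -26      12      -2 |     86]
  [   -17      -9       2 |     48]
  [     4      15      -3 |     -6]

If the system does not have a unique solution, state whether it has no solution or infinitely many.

Row-reduce:
R1 ← R1 / (-26).
R2 ← R2 + 17·R1.
R3 ← R3 − 4·R1.
R2 ← R2 / (-219/13).
R1 ← R1 + 6/13·R2.
R3 ← R3 − 219/13·R2.
Row 3 reduces to 0 = -1, a contradiction. The system is inconsistent.

no solution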